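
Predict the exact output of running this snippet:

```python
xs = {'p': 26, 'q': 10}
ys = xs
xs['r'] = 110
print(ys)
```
{'p': 26, 'q': 10, 'r': 110}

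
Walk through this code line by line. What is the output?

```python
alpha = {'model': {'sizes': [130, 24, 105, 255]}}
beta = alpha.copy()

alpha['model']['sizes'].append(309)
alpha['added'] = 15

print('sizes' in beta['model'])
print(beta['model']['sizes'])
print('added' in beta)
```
True
[130, 24, 105, 255, 309]
False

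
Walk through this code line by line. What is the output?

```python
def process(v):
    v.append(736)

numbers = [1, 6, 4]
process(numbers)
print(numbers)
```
[1, 6, 4, 736]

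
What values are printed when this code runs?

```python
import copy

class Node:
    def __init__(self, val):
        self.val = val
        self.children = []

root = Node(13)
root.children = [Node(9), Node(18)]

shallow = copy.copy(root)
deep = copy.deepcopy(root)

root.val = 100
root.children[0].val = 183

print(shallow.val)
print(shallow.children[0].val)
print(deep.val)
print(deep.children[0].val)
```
13
183
13
9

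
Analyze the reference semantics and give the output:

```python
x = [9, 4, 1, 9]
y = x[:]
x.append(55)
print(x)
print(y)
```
[9, 4, 1, 9, 55]
[9, 4, 1, 9]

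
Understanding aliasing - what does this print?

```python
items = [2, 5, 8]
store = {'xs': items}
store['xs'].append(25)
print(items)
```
[2, 5, 8, 25]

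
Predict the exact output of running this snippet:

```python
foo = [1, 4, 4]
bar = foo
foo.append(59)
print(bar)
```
[1, 4, 4, 59]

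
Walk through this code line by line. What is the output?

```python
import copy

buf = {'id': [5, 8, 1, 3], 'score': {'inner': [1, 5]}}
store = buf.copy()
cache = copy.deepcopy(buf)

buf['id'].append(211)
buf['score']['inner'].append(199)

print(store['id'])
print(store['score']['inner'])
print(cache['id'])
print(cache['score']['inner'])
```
[5, 8, 1, 3, 211]
[1, 5, 199]
[5, 8, 1, 3]
[1, 5]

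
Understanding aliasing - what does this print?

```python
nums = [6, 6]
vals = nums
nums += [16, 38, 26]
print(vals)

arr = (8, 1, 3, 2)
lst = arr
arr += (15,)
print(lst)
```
[6, 6, 16, 38, 26]
(8, 1, 3, 2)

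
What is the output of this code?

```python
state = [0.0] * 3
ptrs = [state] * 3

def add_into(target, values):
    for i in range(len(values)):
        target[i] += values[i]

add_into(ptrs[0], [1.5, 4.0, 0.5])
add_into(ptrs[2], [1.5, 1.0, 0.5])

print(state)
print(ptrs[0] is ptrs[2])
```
[3.0, 5.0, 1.0]
True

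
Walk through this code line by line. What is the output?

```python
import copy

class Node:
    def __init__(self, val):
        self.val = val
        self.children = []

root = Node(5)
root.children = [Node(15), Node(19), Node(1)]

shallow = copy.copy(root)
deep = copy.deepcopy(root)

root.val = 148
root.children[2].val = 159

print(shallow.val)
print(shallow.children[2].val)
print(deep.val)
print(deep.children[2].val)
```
5
159
5
1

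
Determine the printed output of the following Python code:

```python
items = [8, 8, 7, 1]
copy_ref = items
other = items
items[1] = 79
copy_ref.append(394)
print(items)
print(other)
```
[8, 79, 7, 1, 394]
[8, 79, 7, 1, 394]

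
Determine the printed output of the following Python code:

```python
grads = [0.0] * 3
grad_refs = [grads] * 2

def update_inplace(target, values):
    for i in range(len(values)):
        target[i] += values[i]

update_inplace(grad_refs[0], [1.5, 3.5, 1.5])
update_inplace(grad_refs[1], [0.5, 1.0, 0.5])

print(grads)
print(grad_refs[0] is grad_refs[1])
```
[2.0, 4.5, 2.0]
True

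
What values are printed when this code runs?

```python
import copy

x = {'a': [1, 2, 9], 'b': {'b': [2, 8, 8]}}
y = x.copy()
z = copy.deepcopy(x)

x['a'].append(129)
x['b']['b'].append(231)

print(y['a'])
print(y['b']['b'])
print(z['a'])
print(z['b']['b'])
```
[1, 2, 9, 129]
[2, 8, 8, 231]
[1, 2, 9]
[2, 8, 8]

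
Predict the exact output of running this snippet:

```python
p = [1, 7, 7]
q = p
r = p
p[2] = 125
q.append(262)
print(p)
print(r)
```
[1, 7, 125, 262]
[1, 7, 125, 262]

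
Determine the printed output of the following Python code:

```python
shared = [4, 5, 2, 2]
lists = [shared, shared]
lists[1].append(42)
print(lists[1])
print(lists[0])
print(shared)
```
[4, 5, 2, 2, 42]
[4, 5, 2, 2, 42]
[4, 5, 2, 2, 42]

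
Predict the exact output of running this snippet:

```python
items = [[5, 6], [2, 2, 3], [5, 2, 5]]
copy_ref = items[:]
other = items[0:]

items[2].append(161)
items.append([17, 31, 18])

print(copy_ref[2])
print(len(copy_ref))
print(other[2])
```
[5, 2, 5, 161]
3
[5, 2, 5, 161]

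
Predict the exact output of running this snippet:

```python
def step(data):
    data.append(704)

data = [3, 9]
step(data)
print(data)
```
[3, 9, 704]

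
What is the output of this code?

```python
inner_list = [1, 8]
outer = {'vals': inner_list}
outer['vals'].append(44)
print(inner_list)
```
[1, 8, 44]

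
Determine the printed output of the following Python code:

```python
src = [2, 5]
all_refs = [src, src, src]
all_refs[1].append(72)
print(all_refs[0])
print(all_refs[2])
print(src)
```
[2, 5, 72]
[2, 5, 72]
[2, 5, 72]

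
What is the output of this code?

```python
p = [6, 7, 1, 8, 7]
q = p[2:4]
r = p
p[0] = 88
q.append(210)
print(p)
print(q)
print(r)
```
[88, 7, 1, 8, 7]
[1, 8, 210]
[88, 7, 1, 8, 7]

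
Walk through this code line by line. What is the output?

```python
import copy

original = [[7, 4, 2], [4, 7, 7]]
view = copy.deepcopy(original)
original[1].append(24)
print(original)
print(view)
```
[[7, 4, 2], [4, 7, 7, 24]]
[[7, 4, 2], [4, 7, 7]]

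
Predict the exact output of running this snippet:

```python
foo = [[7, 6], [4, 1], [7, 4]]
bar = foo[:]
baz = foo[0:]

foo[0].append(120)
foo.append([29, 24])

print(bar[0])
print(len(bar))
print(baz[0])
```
[7, 6, 120]
3
[7, 6, 120]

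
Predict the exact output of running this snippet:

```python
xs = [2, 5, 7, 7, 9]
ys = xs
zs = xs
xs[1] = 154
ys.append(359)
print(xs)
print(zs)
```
[2, 154, 7, 7, 9, 359]
[2, 154, 7, 7, 9, 359]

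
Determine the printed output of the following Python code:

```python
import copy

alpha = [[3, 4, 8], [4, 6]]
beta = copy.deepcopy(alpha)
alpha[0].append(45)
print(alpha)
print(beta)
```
[[3, 4, 8, 45], [4, 6]]
[[3, 4, 8], [4, 6]]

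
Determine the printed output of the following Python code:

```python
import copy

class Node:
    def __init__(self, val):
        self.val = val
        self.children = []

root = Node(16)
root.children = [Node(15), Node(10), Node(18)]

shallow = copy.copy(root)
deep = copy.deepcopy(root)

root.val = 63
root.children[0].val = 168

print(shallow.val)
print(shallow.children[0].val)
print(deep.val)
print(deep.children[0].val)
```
16
168
16
15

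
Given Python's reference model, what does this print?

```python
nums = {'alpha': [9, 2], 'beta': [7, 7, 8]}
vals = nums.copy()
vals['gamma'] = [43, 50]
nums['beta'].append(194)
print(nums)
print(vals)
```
{'alpha': [9, 2], 'beta': [7, 7, 8, 194]}
{'alpha': [9, 2], 'beta': [7, 7, 8, 194], 'gamma': [43, 50]}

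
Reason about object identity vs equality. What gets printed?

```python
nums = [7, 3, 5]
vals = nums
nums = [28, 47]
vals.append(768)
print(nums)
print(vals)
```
[28, 47]
[7, 3, 5, 768]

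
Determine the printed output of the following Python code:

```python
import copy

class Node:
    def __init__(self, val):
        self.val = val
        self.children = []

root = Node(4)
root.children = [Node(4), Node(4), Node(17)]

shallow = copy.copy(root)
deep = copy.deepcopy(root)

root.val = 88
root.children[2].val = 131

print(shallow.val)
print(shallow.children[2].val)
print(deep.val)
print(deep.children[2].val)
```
4
131
4
17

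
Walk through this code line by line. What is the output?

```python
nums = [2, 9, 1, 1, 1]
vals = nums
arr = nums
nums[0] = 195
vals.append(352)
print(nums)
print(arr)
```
[195, 9, 1, 1, 1, 352]
[195, 9, 1, 1, 1, 352]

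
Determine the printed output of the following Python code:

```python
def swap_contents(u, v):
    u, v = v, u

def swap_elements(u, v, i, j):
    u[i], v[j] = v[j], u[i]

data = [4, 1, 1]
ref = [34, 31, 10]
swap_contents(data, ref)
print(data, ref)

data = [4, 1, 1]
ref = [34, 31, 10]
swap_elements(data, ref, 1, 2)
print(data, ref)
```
[4, 1, 1] [34, 31, 10]
[4, 10, 1] [34, 31, 1]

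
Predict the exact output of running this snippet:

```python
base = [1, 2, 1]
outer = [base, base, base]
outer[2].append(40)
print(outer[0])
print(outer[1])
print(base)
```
[1, 2, 1, 40]
[1, 2, 1, 40]
[1, 2, 1, 40]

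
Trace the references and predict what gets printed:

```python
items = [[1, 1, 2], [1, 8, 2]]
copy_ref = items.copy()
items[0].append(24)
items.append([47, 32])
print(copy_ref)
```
[[1, 1, 2, 24], [1, 8, 2]]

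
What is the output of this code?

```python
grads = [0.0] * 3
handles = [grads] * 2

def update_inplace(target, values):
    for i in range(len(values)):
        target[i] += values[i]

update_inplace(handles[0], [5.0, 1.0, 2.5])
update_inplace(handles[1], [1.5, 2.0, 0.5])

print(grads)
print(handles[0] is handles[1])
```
[6.5, 3.0, 3.0]
True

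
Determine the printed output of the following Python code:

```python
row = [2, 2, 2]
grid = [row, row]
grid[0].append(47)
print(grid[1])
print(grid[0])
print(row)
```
[2, 2, 2, 47]
[2, 2, 2, 47]
[2, 2, 2, 47]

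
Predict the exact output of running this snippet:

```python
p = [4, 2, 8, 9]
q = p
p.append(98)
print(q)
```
[4, 2, 8, 9, 98]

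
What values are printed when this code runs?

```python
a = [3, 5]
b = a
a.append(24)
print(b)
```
[3, 5, 24]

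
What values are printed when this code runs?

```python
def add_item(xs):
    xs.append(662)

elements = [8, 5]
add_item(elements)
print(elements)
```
[8, 5, 662]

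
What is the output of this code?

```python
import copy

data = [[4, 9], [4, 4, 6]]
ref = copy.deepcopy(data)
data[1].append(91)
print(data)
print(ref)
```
[[4, 9], [4, 4, 6, 91]]
[[4, 9], [4, 4, 6]]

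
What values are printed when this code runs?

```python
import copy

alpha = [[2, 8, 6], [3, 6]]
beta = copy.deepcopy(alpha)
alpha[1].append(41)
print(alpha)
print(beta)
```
[[2, 8, 6], [3, 6, 41]]
[[2, 8, 6], [3, 6]]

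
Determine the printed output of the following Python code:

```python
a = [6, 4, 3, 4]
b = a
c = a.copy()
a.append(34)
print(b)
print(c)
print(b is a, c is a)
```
[6, 4, 3, 4, 34]
[6, 4, 3, 4]
True False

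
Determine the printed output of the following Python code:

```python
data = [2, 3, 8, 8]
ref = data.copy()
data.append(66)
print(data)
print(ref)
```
[2, 3, 8, 8, 66]
[2, 3, 8, 8]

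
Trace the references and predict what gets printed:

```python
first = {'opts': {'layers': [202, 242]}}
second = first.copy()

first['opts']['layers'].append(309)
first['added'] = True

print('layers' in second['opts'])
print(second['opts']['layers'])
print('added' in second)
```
True
[202, 242, 309]
False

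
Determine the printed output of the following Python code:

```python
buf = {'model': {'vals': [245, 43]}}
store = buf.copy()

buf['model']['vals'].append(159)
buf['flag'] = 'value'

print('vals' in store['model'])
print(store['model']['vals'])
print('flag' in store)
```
True
[245, 43, 159]
False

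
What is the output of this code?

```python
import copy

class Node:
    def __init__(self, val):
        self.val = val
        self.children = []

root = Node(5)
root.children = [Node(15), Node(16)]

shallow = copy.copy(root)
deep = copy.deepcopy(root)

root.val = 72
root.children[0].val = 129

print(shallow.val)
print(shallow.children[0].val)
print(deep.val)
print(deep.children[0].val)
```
5
129
5
15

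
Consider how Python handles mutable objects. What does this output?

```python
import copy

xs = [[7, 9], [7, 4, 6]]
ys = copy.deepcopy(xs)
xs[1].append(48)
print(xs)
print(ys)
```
[[7, 9], [7, 4, 6, 48]]
[[7, 9], [7, 4, 6]]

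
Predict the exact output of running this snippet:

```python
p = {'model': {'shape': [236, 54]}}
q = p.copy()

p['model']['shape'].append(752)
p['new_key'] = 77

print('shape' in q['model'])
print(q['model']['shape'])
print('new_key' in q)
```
True
[236, 54, 752]
False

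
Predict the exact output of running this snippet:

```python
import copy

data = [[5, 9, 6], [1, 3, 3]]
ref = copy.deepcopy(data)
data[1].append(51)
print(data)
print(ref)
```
[[5, 9, 6], [1, 3, 3, 51]]
[[5, 9, 6], [1, 3, 3]]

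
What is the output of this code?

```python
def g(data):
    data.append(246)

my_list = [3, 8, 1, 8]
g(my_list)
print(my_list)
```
[3, 8, 1, 8, 246]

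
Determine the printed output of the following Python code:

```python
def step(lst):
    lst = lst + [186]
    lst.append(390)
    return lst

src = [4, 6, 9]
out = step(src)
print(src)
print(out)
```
[4, 6, 9]
[4, 6, 9, 186, 390]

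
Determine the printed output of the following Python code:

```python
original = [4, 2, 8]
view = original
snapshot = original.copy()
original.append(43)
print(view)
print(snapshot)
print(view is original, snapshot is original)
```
[4, 2, 8, 43]
[4, 2, 8]
True False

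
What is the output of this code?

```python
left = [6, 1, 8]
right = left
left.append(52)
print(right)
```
[6, 1, 8, 52]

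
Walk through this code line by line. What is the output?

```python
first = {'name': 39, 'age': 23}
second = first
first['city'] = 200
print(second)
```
{'name': 39, 'age': 23, 'city': 200}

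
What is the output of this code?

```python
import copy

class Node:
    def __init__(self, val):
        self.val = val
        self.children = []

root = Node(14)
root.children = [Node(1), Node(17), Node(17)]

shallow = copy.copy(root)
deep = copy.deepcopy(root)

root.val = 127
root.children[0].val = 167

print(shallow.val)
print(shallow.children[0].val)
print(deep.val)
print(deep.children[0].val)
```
14
167
14
1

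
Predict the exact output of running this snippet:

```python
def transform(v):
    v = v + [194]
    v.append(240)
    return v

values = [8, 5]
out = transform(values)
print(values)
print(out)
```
[8, 5]
[8, 5, 194, 240]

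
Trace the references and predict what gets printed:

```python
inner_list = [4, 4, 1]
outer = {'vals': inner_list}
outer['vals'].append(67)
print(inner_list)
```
[4, 4, 1, 67]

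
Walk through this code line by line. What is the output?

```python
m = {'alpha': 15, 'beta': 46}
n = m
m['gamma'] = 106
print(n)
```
{'alpha': 15, 'beta': 46, 'gamma': 106}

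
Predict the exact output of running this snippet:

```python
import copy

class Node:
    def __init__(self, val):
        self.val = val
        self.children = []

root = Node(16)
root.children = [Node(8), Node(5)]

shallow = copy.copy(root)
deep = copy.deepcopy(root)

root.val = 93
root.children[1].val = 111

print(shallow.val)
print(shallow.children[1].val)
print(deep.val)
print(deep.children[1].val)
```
16
111
16
5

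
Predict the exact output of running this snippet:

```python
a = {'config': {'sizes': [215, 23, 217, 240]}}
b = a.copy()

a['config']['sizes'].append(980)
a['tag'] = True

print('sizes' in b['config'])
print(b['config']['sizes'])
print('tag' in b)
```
True
[215, 23, 217, 240, 980]
False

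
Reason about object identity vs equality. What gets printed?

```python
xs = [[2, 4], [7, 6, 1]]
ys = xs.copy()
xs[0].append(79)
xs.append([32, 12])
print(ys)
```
[[2, 4, 79], [7, 6, 1]]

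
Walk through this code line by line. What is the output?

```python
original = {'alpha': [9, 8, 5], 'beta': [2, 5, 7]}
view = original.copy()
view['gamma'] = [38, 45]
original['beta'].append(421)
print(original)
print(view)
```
{'alpha': [9, 8, 5], 'beta': [2, 5, 7, 421]}
{'alpha': [9, 8, 5], 'beta': [2, 5, 7, 421], 'gamma': [38, 45]}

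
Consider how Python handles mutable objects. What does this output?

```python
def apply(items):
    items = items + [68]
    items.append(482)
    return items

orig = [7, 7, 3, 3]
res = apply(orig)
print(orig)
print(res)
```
[7, 7, 3, 3]
[7, 7, 3, 3, 68, 482]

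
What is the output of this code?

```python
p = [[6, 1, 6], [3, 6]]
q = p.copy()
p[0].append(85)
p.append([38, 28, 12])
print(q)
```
[[6, 1, 6, 85], [3, 6]]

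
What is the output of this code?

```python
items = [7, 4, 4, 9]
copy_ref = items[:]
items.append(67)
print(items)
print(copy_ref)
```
[7, 4, 4, 9, 67]
[7, 4, 4, 9]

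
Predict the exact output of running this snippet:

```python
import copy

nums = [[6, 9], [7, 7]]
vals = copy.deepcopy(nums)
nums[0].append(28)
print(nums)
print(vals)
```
[[6, 9, 28], [7, 7]]
[[6, 9], [7, 7]]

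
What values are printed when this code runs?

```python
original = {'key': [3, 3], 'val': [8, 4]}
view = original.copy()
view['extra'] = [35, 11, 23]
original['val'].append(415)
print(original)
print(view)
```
{'key': [3, 3], 'val': [8, 4, 415]}
{'key': [3, 3], 'val': [8, 4, 415], 'extra': [35, 11, 23]}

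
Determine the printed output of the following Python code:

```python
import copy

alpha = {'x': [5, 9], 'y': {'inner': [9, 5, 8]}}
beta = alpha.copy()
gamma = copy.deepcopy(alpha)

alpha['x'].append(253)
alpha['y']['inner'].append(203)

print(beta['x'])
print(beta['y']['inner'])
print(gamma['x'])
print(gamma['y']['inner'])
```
[5, 9, 253]
[9, 5, 8, 203]
[5, 9]
[9, 5, 8]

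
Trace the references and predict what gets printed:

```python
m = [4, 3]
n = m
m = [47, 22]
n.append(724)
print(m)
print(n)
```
[47, 22]
[4, 3, 724]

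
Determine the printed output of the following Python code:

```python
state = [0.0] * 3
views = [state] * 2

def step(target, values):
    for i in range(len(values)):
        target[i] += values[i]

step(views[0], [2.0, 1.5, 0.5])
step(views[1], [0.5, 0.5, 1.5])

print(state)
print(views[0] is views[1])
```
[2.5, 2.0, 2.0]
True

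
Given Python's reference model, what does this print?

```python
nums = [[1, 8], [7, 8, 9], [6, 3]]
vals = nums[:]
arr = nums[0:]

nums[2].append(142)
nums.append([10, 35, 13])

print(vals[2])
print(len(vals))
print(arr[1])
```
[6, 3, 142]
3
[7, 8, 9]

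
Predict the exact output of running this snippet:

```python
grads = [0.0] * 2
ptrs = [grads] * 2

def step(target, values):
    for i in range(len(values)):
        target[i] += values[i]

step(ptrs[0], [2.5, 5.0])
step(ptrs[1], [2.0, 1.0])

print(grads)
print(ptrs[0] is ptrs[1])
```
[4.5, 6.0]
True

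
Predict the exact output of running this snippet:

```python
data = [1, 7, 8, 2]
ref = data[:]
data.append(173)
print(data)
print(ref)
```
[1, 7, 8, 2, 173]
[1, 7, 8, 2]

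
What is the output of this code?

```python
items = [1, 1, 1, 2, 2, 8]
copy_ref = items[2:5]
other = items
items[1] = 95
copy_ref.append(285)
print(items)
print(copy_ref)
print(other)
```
[1, 95, 1, 2, 2, 8]
[1, 2, 2, 285]
[1, 95, 1, 2, 2, 8]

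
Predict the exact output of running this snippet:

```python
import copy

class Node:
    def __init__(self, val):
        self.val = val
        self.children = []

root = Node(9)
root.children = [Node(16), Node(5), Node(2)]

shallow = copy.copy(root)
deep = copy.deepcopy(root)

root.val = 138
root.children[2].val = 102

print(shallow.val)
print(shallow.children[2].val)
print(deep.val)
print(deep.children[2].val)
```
9
102
9
2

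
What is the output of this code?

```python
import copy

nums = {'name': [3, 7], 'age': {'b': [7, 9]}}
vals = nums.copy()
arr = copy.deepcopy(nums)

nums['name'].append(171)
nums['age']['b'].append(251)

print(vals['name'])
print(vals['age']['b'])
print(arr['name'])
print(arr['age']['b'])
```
[3, 7, 171]
[7, 9, 251]
[3, 7]
[7, 9]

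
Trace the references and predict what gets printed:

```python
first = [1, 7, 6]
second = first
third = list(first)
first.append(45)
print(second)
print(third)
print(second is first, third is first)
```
[1, 7, 6, 45]
[1, 7, 6]
True False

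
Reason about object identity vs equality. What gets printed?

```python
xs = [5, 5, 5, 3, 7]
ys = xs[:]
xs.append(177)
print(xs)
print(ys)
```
[5, 5, 5, 3, 7, 177]
[5, 5, 5, 3, 7]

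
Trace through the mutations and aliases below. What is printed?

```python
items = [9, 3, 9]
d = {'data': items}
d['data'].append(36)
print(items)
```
[9, 3, 9, 36]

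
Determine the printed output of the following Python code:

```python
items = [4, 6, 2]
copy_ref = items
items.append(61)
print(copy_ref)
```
[4, 6, 2, 61]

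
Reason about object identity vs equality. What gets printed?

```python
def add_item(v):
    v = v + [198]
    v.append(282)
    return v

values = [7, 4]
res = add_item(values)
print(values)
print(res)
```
[7, 4]
[7, 4, 198, 282]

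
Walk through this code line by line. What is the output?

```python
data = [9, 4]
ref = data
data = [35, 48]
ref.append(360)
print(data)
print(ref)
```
[35, 48]
[9, 4, 360]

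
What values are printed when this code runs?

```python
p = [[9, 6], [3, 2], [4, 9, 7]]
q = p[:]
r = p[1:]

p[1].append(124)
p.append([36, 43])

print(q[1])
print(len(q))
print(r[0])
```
[3, 2, 124]
3
[3, 2, 124]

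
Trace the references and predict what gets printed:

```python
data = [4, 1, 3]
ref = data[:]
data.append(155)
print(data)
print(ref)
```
[4, 1, 3, 155]
[4, 1, 3]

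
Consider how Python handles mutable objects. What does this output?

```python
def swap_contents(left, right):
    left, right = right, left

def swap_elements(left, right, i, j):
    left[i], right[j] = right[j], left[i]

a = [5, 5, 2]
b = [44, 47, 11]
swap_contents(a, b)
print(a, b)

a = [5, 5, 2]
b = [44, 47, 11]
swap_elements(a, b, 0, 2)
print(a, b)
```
[5, 5, 2] [44, 47, 11]
[11, 5, 2] [44, 47, 5]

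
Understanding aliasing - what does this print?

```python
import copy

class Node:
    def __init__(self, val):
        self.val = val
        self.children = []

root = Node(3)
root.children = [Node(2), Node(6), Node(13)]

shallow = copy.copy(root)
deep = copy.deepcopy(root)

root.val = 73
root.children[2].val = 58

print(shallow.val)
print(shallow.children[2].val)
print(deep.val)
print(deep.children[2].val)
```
3
58
3
13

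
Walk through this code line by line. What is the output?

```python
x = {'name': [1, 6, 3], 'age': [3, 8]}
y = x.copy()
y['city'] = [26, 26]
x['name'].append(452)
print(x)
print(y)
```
{'name': [1, 6, 3, 452], 'age': [3, 8]}
{'name': [1, 6, 3, 452], 'age': [3, 8], 'city': [26, 26]}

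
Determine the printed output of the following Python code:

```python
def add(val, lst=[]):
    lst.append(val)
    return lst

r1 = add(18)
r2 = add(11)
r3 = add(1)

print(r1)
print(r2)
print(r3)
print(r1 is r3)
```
[18, 11, 1]
[18, 11, 1]
[18, 11, 1]
True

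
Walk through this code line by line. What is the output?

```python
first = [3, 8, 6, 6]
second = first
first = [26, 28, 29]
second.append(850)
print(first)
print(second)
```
[26, 28, 29]
[3, 8, 6, 6, 850]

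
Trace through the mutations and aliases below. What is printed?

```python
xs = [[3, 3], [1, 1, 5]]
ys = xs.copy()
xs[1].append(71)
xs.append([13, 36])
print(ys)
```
[[3, 3], [1, 1, 5, 71]]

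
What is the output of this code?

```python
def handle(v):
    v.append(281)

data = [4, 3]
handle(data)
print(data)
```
[4, 3, 281]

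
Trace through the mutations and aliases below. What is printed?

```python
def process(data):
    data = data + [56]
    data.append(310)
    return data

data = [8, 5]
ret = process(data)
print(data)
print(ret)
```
[8, 5]
[8, 5, 56, 310]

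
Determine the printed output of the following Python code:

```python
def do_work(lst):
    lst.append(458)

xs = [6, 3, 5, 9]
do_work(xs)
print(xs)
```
[6, 3, 5, 9, 458]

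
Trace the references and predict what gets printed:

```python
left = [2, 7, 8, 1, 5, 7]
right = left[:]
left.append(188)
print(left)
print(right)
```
[2, 7, 8, 1, 5, 7, 188]
[2, 7, 8, 1, 5, 7]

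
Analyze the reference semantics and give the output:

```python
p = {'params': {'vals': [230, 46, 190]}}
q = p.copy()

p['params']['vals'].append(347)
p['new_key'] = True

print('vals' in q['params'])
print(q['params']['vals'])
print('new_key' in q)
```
True
[230, 46, 190, 347]
False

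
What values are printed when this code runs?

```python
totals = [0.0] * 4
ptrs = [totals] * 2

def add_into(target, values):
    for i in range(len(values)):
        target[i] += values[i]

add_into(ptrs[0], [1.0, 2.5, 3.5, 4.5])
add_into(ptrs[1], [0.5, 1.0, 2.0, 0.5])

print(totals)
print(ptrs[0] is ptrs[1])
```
[1.5, 3.5, 5.5, 5.0]
True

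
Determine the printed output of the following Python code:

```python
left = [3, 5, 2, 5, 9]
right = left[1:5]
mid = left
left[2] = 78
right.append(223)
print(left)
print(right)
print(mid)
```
[3, 5, 78, 5, 9]
[5, 2, 5, 9, 223]
[3, 5, 78, 5, 9]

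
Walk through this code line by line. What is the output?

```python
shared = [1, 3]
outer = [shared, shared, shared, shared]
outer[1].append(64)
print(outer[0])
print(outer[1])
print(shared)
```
[1, 3, 64]
[1, 3, 64]
[1, 3, 64]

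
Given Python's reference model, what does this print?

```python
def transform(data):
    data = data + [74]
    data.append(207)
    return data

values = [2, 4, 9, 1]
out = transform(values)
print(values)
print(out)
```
[2, 4, 9, 1]
[2, 4, 9, 1, 74, 207]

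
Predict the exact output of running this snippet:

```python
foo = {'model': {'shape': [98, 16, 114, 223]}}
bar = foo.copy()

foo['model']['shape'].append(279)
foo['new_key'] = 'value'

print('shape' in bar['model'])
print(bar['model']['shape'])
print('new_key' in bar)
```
True
[98, 16, 114, 223, 279]
False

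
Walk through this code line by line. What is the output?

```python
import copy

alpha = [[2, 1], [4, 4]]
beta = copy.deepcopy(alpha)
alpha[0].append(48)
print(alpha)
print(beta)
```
[[2, 1, 48], [4, 4]]
[[2, 1], [4, 4]]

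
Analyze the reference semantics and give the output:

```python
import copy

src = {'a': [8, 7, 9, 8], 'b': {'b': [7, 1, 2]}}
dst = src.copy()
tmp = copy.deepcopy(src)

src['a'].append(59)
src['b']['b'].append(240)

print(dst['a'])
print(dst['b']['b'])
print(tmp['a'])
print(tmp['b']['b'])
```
[8, 7, 9, 8, 59]
[7, 1, 2, 240]
[8, 7, 9, 8]
[7, 1, 2]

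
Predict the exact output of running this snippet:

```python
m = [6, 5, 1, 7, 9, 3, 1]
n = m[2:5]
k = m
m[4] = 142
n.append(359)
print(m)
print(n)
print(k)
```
[6, 5, 1, 7, 142, 3, 1]
[1, 7, 9, 359]
[6, 5, 1, 7, 142, 3, 1]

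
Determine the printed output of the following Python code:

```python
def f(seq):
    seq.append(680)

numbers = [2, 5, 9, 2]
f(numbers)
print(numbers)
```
[2, 5, 9, 2, 680]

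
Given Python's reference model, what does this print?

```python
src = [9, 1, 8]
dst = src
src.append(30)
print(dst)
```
[9, 1, 8, 30]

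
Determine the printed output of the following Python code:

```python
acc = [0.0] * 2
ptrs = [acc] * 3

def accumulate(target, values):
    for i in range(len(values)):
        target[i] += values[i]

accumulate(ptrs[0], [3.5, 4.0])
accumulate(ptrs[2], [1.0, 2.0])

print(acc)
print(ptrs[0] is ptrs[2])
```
[4.5, 6.0]
True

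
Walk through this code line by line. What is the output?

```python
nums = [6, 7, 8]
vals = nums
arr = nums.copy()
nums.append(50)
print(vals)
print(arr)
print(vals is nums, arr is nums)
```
[6, 7, 8, 50]
[6, 7, 8]
True False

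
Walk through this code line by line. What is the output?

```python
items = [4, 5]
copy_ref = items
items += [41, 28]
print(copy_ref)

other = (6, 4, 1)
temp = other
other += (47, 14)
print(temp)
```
[4, 5, 41, 28]
(6, 4, 1)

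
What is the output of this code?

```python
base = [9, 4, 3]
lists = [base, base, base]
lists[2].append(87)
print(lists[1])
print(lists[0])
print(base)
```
[9, 4, 3, 87]
[9, 4, 3, 87]
[9, 4, 3, 87]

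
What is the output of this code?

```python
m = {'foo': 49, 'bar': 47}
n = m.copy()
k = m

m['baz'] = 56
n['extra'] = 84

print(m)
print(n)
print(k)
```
{'foo': 49, 'bar': 47, 'baz': 56}
{'foo': 49, 'bar': 47, 'extra': 84}
{'foo': 49, 'bar': 47, 'baz': 56}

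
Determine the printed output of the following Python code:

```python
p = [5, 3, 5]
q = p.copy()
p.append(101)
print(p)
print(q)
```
[5, 3, 5, 101]
[5, 3, 5]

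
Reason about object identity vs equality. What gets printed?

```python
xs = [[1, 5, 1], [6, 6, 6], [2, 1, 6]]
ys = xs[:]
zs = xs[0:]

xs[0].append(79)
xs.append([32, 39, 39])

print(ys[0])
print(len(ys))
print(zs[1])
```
[1, 5, 1, 79]
3
[6, 6, 6]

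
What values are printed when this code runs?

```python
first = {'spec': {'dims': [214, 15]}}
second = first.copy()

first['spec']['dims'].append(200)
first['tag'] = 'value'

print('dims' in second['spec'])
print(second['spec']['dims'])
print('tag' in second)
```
True
[214, 15, 200]
False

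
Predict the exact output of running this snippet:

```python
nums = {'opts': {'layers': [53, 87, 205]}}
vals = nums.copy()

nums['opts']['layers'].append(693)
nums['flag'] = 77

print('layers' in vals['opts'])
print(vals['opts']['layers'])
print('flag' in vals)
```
True
[53, 87, 205, 693]
False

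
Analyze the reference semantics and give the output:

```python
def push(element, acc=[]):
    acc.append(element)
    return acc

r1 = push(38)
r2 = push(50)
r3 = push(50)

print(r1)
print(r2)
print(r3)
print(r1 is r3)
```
[38, 50, 50]
[38, 50, 50]
[38, 50, 50]
True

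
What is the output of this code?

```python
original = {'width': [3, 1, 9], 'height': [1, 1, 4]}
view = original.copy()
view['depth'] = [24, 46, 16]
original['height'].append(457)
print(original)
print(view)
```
{'width': [3, 1, 9], 'height': [1, 1, 4, 457]}
{'width': [3, 1, 9], 'height': [1, 1, 4, 457], 'depth': [24, 46, 16]}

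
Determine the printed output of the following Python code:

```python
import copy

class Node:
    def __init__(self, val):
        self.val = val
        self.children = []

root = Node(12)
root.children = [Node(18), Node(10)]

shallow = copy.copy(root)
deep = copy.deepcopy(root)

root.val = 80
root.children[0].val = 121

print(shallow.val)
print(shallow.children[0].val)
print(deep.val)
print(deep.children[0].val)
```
12
121
12
18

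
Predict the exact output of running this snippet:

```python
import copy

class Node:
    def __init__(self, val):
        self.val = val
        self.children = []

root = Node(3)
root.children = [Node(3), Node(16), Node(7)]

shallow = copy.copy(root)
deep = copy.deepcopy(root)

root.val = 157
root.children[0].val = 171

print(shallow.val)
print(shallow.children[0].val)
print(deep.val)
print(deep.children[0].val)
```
3
171
3
3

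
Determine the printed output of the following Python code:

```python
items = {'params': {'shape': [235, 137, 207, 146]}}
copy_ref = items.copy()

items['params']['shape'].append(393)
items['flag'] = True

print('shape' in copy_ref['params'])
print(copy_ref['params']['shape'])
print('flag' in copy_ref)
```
True
[235, 137, 207, 146, 393]
False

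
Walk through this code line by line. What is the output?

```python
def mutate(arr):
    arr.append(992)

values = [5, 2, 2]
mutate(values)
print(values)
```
[5, 2, 2, 992]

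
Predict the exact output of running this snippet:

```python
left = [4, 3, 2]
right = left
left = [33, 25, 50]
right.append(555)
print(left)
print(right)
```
[33, 25, 50]
[4, 3, 2, 555]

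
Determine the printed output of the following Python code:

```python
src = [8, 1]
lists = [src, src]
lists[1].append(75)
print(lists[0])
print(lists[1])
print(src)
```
[8, 1, 75]
[8, 1, 75]
[8, 1, 75]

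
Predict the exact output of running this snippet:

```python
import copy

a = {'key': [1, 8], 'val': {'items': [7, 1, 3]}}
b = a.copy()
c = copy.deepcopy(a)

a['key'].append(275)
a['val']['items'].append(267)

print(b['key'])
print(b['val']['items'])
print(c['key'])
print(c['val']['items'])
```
[1, 8, 275]
[7, 1, 3, 267]
[1, 8]
[7, 1, 3]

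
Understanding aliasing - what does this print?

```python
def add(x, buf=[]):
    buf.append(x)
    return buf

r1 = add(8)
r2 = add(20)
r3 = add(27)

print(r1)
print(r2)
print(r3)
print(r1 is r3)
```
[8, 20, 27]
[8, 20, 27]
[8, 20, 27]
True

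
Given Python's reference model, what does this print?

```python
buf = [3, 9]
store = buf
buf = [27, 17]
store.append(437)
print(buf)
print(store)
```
[27, 17]
[3, 9, 437]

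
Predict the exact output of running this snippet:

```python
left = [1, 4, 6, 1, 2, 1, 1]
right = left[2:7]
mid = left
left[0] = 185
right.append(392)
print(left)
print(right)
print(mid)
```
[185, 4, 6, 1, 2, 1, 1]
[6, 1, 2, 1, 1, 392]
[185, 4, 6, 1, 2, 1, 1]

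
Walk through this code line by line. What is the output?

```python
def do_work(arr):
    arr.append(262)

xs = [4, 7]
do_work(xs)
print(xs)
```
[4, 7, 262]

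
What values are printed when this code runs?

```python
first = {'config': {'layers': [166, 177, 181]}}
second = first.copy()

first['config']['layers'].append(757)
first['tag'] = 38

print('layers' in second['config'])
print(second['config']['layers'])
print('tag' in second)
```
True
[166, 177, 181, 757]
False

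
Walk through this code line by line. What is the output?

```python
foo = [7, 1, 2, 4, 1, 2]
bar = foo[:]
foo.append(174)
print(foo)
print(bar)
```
[7, 1, 2, 4, 1, 2, 174]
[7, 1, 2, 4, 1, 2]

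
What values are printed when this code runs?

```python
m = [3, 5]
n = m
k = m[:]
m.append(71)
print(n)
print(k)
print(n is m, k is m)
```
[3, 5, 71]
[3, 5]
True False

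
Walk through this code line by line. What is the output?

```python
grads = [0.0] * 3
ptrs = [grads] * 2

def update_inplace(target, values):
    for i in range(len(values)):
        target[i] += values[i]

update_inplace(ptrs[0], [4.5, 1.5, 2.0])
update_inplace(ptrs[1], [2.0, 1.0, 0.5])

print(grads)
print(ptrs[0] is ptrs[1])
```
[6.5, 2.5, 2.5]
True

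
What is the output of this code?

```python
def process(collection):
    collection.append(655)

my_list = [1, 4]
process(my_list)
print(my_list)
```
[1, 4, 655]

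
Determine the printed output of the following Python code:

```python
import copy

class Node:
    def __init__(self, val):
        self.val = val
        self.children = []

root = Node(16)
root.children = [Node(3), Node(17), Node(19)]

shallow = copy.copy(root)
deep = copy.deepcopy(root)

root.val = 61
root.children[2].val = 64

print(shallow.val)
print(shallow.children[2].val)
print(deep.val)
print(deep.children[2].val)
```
16
64
16
19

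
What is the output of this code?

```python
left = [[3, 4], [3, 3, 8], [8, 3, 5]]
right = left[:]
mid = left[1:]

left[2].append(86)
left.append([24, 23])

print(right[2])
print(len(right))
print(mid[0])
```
[8, 3, 5, 86]
3
[3, 3, 8]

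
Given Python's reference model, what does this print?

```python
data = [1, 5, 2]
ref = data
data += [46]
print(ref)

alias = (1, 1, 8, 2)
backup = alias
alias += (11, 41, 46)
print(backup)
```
[1, 5, 2, 46]
(1, 1, 8, 2)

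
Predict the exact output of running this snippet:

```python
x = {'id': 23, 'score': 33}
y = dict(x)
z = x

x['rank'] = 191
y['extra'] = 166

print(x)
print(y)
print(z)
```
{'id': 23, 'score': 33, 'rank': 191}
{'id': 23, 'score': 33, 'extra': 166}
{'id': 23, 'score': 33, 'rank': 191}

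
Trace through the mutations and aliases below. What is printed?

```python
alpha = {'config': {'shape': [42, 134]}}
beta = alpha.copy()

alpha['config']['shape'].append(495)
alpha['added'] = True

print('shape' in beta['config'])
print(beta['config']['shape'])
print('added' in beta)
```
True
[42, 134, 495]
False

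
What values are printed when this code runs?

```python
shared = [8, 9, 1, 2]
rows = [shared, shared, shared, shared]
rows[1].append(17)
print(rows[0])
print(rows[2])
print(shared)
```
[8, 9, 1, 2, 17]
[8, 9, 1, 2, 17]
[8, 9, 1, 2, 17]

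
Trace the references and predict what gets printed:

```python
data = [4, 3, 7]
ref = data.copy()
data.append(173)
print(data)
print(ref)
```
[4, 3, 7, 173]
[4, 3, 7]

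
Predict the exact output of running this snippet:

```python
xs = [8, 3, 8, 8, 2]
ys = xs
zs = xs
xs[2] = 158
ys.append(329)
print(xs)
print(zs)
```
[8, 3, 158, 8, 2, 329]
[8, 3, 158, 8, 2, 329]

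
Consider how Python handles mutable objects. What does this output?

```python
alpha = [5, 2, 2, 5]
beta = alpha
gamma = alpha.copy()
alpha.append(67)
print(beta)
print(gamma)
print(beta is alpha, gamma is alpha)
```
[5, 2, 2, 5, 67]
[5, 2, 2, 5]
True False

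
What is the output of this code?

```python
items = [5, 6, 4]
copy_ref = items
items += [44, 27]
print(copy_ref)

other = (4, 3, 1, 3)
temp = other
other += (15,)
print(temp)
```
[5, 6, 4, 44, 27]
(4, 3, 1, 3)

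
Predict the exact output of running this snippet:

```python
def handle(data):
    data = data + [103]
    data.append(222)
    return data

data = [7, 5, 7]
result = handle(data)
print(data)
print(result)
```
[7, 5, 7]
[7, 5, 7, 103, 222]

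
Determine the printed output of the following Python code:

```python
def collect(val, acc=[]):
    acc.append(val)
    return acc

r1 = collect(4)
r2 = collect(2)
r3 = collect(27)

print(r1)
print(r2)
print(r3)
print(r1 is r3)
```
[4, 2, 27]
[4, 2, 27]
[4, 2, 27]
True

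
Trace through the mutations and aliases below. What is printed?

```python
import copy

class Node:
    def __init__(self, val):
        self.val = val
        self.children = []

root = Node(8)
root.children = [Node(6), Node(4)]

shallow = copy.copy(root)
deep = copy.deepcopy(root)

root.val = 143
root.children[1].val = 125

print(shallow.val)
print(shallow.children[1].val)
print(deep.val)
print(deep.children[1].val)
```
8
125
8
4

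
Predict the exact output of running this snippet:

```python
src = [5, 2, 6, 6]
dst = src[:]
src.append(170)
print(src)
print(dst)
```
[5, 2, 6, 6, 170]
[5, 2, 6, 6]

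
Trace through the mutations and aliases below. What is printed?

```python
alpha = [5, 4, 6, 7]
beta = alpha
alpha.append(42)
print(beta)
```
[5, 4, 6, 7, 42]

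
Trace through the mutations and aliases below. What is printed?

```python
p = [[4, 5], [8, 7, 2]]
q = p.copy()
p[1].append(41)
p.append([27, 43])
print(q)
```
[[4, 5], [8, 7, 2, 41]]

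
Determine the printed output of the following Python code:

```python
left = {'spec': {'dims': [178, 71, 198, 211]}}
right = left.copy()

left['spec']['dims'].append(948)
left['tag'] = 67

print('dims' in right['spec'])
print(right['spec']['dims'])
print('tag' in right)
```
True
[178, 71, 198, 211, 948]
False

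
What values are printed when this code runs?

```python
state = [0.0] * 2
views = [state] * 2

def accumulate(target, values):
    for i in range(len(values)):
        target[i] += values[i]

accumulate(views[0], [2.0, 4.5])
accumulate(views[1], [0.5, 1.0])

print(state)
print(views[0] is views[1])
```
[2.5, 5.5]
True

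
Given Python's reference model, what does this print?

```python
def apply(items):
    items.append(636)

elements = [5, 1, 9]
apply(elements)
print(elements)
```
[5, 1, 9, 636]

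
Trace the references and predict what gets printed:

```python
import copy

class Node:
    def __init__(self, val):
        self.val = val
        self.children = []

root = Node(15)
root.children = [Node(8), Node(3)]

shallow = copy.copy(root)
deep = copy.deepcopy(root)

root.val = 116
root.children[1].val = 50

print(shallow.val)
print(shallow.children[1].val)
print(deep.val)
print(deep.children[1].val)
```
15
50
15
3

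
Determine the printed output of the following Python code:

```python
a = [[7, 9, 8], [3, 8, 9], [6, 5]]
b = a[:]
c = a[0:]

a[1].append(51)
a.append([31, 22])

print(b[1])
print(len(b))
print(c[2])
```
[3, 8, 9, 51]
3
[6, 5]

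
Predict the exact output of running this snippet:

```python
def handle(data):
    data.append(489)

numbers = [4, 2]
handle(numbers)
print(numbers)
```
[4, 2, 489]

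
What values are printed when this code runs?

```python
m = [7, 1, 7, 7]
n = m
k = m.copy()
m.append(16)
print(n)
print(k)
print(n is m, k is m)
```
[7, 1, 7, 7, 16]
[7, 1, 7, 7]
True False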